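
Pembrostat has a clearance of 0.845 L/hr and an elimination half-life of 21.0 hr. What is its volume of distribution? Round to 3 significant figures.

k = ln 2 / t½ = ln 2 / 21.0 = 0.03301 hr⁻¹
V = CL / k = 0.845 / 0.03301 ≈ 25.6 L

25.6 L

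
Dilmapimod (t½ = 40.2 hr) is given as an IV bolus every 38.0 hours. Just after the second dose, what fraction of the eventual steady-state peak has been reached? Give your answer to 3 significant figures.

0.730

k = ln 2 / 40.2 = 0.01724 hr⁻¹
f_n = 1 − e^(−nkτ) = 1 − e^(−2 × 0.01724 × 38.0) = 1 − e^(−1.310) = 1 − 0.2697 ≈ 0.730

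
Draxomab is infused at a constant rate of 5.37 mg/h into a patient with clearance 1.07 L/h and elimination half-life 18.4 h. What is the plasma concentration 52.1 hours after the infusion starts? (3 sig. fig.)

4.31 mg/L

Css = rate / CL = 5.37 / 1.07 = 5.019 mg/L
k = ln 2 / 18.4 = 0.03767 h⁻¹
C(t) = Css (1 − e^(−kt)) = 5.019 × (1 − e^(−1.963)) = 5.019 × 0.8595 ≈ 4.31 mg/L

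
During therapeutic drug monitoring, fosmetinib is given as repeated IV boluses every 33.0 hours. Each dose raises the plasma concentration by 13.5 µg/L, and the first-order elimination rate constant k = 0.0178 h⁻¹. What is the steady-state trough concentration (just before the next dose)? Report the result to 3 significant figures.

16.9 µg/L

Fraction remaining after one interval: e^(−kτ) = e^(−0.01780 × 33.0) = 0.5558
R = 1 / (1 − 0.5558) = 2.251
Css,max = 13.5 × 2.251 = 30.39 µg/L
Css,min = Css,max × e^(−kτ) = 30.39 × 0.5558 ≈ 16.9 µg/L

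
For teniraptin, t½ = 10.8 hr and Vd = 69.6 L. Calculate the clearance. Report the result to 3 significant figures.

4.47 L/hr

k = ln 2 / t½ = ln 2 / 10.8 = 0.06418 hr⁻¹
CL = k · V = 0.06418 × 69.6 ≈ 4.47 L/hr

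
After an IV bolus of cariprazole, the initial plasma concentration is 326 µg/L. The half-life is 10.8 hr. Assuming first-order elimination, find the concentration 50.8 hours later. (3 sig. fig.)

k = ln 2 / 10.8 = 0.06418 hr⁻¹
C(t) = C₀ e^(−kt) = 326 × e^(−0.06418 × 50.8) = 326 × e^(−3.260) = 326 × 0.03837 ≈ 12.5 µg/L

12.5 µg/L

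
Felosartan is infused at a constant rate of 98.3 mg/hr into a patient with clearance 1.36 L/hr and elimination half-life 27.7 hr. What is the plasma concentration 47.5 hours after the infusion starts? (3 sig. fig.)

Css = rate / CL = 98.3 / 1.36 = 72.28 µg/mL
k = ln 2 / 27.7 = 0.02502 hr⁻¹
C(t) = Css (1 − e^(−kt)) = 72.28 × (1 − e^(−1.189)) = 72.28 × 0.6954 ≈ 50.3 µg/mL

50.3 µg/mL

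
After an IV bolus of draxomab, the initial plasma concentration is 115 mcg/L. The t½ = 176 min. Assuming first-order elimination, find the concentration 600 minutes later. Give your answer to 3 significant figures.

10.8 mcg/L

k = ln 2 / 176 = 0.003938 min⁻¹
600 min is 3.409 half-lives, so C = 115 × (1/2)^3.409 = 115 × 0.09414 ≈ 10.8 mcg/L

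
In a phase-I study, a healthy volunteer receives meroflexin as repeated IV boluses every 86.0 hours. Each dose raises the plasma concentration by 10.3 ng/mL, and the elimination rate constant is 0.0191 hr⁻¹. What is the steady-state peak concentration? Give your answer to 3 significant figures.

12.8 ng/mL

Fraction remaining after one interval: e^(−kτ) = e^(−0.01910 × 86.0) = 0.1935
R = 1 / (1 − 0.1935) = 1.240
Css,max = 10.3 × 1.240 ≈ 12.8 ng/mL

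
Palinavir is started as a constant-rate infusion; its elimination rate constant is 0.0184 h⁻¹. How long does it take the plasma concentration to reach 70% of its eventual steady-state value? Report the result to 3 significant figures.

f = 1 − e^(−kt)  ⇒  t = −ln(1 − f) / k
t = −ln(1 − 0.7) / 0.01840 = 1.204 / 0.01840 ≈ 65.4 hours

65.4 hours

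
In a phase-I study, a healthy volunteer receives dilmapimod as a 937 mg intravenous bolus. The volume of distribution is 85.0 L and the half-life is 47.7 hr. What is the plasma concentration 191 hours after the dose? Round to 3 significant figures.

C₀ = dose / V = 937 / 85.0 = 11.02 µg/mL
k = ln 2 / 47.7 = 0.01453 hr⁻¹
C(t) = C₀ e^(−kt) = 11.02 × e^(−0.01453 × 191) = 11.02 × e^(−2.775) = 11.02 × 0.06232 ≈ 0.687 µg/mL

0.687 µg/mL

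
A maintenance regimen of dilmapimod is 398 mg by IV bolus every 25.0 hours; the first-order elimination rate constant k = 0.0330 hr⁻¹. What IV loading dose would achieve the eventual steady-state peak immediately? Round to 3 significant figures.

Accumulation ratio R = 1 / (1 − e^(−kτ)) = 1 / (1 − e^(−0.03300×25.0)) = 1 / (1 − 0.4382) = 1.780
Loading dose = maintenance dose × R = 398 × 1.780 ≈ 708 mg

708 mg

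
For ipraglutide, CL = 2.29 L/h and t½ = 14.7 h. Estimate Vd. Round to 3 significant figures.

48.6 L

k = ln 2 / t½ = ln 2 / 14.7 = 0.04715 h⁻¹
V = CL / k = 2.29 / 0.04715 ≈ 48.6 L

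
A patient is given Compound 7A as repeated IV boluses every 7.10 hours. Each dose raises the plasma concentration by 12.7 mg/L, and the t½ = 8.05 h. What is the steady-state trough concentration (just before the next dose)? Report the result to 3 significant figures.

k = ln 2 / 8.05 = 0.08611 h⁻¹
Fraction remaining after one interval: e^(−kτ) = e^(−0.08611 × 7.10) = 0.5426
R = 1 / (1 − 0.5426) = 2.186
Css,max = 12.7 × 2.186 = 27.77 mg/L
Css,min = Css,max × e^(−kτ) = 27.77 × 0.5426 ≈ 15.1 mg/L

15.1 mg/L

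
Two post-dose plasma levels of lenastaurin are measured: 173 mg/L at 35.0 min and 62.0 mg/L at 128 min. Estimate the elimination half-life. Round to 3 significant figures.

k = ln(C₁/C₂) / (t₂ − t₁) = ln(173/62.0) / (128 − 35.0)
  = 1.026 / 93.00 = 0.01103 min⁻¹
t½ = ln 2 / k = ln 2 / 0.01103 ≈ 62.8 minutes

62.8 minutes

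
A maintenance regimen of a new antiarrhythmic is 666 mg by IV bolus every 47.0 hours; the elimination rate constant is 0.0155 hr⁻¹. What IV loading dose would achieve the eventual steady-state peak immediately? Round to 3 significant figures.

1290 mg

Accumulation ratio R = 1 / (1 − e^(−kτ)) = 1 / (1 − e^(−0.01550×47.0)) = 1 / (1 − 0.4826) = 1.933
Loading dose = maintenance dose × R = 666 × 1.933 ≈ 1290 mg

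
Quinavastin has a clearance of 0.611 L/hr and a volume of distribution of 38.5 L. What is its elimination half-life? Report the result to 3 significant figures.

k = CL / V = 0.611 / 38.5 = 0.01587 hr⁻¹
t½ = ln 2 / k = ln 2 / 0.01587 ≈ 43.7 hours

43.7 hours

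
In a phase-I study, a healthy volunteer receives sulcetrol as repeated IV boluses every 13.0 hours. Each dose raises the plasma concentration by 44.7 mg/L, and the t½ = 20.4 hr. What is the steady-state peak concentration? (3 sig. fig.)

125 mg/L

k = ln 2 / 20.4 = 0.03398 hr⁻¹
Fraction remaining after one interval: e^(−kτ) = e^(−0.03398 × 13.0) = 0.6429
R = 1 / (1 − 0.6429) = 2.801
Css,max = 44.7 × 2.801 ≈ 125 mg/L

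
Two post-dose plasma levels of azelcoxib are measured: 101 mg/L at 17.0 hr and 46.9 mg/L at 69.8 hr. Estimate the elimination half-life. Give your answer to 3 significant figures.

k = ln(C₁/C₂) / (t₂ − t₁) = ln(101/46.9) / (69.8 − 17.0)
  = 0.7671 / 52.80 = 0.01453 hr⁻¹
t½ = ln 2 / k = ln 2 / 0.01453 ≈ 47.7 hours

47.7 hours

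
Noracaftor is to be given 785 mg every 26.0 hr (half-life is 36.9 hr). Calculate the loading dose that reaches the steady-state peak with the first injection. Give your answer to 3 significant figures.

2030 mg

k = ln 2 / 36.9 = 0.01878 hr⁻¹
Accumulation ratio R = 1 / (1 − e^(−kτ)) = 1 / (1 − e^(−0.01878×26.0)) = 1 / (1 − 0.6136) = 2.588
Loading dose = maintenance dose × R = 785 × 2.588 ≈ 2030 mg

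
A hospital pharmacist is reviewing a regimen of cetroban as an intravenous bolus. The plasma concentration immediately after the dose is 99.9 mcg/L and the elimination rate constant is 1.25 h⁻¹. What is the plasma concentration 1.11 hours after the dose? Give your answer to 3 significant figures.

C(t) = C₀ e^(−kt) = 99.9 × e^(−1.250 × 1.11) = 99.9 × e^(−1.388) = 99.9 × 0.2497 ≈ 24.9 mcg/L

24.9 mcg/L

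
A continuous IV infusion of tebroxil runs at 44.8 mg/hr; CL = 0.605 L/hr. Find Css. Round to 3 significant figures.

Css = infusion rate / CL = 44.8 / 0.605 ≈ 74.0 µg/mL

74.0 µg/mL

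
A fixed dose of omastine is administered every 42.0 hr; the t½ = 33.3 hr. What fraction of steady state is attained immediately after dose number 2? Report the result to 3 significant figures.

0.826

k = ln 2 / 33.3 = 0.02082 hr⁻¹
f_n = 1 − e^(−nkτ) = 1 − e^(−2 × 0.02082 × 42.0) = 1 − e^(−1.748) = 1 − 0.1740 ≈ 0.826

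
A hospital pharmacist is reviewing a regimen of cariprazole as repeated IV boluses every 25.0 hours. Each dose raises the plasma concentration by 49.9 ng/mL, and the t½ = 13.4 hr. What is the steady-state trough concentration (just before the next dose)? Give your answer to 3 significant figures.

18.9 ng/mL

k = ln 2 / 13.4 = 0.05173 hr⁻¹
Fraction remaining after one interval: e^(−kτ) = e^(−0.05173 × 25.0) = 0.2744
R = 1 / (1 − 0.2744) = 1.378
Css,max = 49.9 × 1.378 = 68.77 ng/mL
Css,min = Css,max × e^(−kτ) = 68.77 × 0.2744 ≈ 18.9 ng/mL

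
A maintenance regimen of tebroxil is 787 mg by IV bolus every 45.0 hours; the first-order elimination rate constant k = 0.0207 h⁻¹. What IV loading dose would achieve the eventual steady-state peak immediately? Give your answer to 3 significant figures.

Accumulation ratio R = 1 / (1 − e^(−kτ)) = 1 / (1 − e^(−0.02070×45.0)) = 1 / (1 − 0.3940) = 1.650
Loading dose = maintenance dose × R = 787 × 1.650 ≈ 1300 mg

1300 mg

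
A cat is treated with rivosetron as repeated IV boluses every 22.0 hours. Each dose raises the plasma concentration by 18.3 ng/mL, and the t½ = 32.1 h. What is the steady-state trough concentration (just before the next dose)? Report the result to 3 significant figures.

30.1 ng/mL

k = ln 2 / 32.1 = 0.02159 h⁻¹
Fraction remaining after one interval: e^(−kτ) = e^(−0.02159 × 22.0) = 0.6219
R = 1 / (1 − 0.6219) = 2.644
Css,max = 18.3 × 2.644 = 48.39 ng/mL
Css,min = Css,max × e^(−kτ) = 48.39 × 0.6219 ≈ 30.1 ng/mL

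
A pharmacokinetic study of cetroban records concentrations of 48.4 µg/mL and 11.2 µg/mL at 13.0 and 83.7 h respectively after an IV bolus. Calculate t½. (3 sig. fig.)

33.5 hours

k = ln(C₁/C₂) / (t₂ − t₁) = ln(48.4/11.2) / (83.7 − 13.0)
  = 1.464 / 70.70 = 0.02070 h⁻¹
t½ = ln 2 / k = ln 2 / 0.02070 ≈ 33.5 hours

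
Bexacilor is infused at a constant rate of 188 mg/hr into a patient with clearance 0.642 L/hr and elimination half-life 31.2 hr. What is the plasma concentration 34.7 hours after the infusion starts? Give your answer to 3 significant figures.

157 µg/mL

Css = rate / CL = 188 / 0.642 = 292.8 µg/mL
k = ln 2 / 31.2 = 0.02222 hr⁻¹
C(t) = Css (1 − e^(−kt)) = 292.8 × (1 − e^(−0.7709)) = 292.8 × 0.5374 ≈ 157 µg/mL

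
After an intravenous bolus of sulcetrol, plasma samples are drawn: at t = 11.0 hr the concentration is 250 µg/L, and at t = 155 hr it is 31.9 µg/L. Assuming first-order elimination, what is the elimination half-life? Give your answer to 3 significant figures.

48.5 hours

k = ln(C₁/C₂) / (t₂ − t₁) = ln(250/31.9) / (155 − 11.0)
  = 2.059 / 144.0 = 0.01430 hr⁻¹
t½ = ln 2 / k = ln 2 / 0.01430 ≈ 48.5 hours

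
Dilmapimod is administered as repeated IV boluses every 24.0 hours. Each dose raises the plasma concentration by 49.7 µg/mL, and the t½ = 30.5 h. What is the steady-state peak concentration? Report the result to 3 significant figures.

118 µg/mL

k = ln 2 / 30.5 = 0.02273 h⁻¹
Fraction remaining after one interval: e^(−kτ) = e^(−0.02273 × 24.0) = 0.5796
R = 1 / (1 − 0.5796) = 2.379
Css,max = 49.7 × 2.379 ≈ 118 µg/mL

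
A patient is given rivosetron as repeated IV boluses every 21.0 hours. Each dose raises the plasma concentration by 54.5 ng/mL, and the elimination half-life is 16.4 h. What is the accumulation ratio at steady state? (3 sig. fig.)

k = ln 2 / 16.4 = 0.04227 h⁻¹
Fraction remaining after one interval: e^(−kτ) = e^(−0.04227 × 21.0) = 0.4117
R = 1 / (1 − 0.4117) = 1 / 0.5883 ≈ 1.70

1.70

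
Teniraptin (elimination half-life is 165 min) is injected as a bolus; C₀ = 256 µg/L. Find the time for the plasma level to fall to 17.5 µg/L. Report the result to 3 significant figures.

k = ln 2 / 165 = 0.004201 min⁻¹
C(t) = C₀ e^(−kt)  ⇒  t = ln(C₀/C) / k
t = ln(256/17.5) / 0.004201 = 2.683 / 0.004201 ≈ 639 minutes

639 minutes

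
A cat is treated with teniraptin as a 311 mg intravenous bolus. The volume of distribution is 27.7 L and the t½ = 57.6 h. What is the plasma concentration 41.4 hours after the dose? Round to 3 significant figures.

C₀ = dose / V = 311 / 27.7 = 11.23 µg/mL
k = ln 2 / 57.6 = 0.01203 h⁻¹
C(t) = C₀ e^(−kt) = 11.23 × e^(−0.01203 × 41.4) = 11.23 × e^(−0.4982) = 11.23 × 0.6076 ≈ 6.82 µg/mL

6.82 µg/mL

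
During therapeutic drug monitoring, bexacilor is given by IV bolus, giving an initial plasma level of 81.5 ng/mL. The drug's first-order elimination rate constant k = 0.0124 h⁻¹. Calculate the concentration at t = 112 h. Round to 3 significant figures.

C(t) = C₀ e^(−kt) = 81.5 × e^(−0.01240 × 112) = 81.5 × e^(−1.389) = 81.5 × 0.2494 ≈ 20.3 ng/mL

20.3 ng/mL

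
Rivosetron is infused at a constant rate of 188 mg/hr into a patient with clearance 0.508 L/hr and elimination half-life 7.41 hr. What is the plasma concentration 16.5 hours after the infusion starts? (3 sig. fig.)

Css = rate / CL = 188 / 0.508 = 370.1 mg/L
k = ln 2 / 7.41 = 0.09354 hr⁻¹
C(t) = Css (1 − e^(−kt)) = 370.1 × (1 − e^(−1.543)) = 370.1 × 0.7864 ≈ 291 mg/L

291 mg/L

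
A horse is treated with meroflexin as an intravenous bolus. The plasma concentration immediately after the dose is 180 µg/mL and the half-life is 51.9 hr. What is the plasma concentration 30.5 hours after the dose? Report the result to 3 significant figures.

k = ln 2 / 51.9 = 0.01336 hr⁻¹
30.5 hr is 0.5877 half-lives, so C = 180 × (1/2)^0.5877 = 180 × 0.6654 ≈ 120 µg/mL

120 µg/mL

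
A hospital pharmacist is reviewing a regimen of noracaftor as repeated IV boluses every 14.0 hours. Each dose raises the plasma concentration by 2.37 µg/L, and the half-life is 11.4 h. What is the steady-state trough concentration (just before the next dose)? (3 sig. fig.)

k = ln 2 / 11.4 = 0.06080 h⁻¹
Fraction remaining after one interval: e^(−kτ) = e^(−0.06080 × 14.0) = 0.4269
R = 1 / (1 − 0.4269) = 1.745
Css,max = 2.37 × 1.745 = 4.135 µg/L
Css,min = Css,max × e^(−kτ) = 4.135 × 0.4269 ≈ 1.77 µg/L

1.77 µg/L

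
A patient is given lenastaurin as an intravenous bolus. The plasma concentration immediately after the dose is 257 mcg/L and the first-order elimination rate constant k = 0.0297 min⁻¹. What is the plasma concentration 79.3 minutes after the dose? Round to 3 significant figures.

24.4 mcg/L

C(t) = C₀ e^(−kt) = 257 × e^(−0.02970 × 79.3) = 257 × e^(−2.355) = 257 × 0.09487 ≈ 24.4 mcg/L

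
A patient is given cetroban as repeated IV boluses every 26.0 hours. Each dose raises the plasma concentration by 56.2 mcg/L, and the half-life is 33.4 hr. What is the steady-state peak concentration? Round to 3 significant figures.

135 mcg/L

k = ln 2 / 33.4 = 0.02075 hr⁻¹
Fraction remaining after one interval: e^(−kτ) = e^(−0.02075 × 26.0) = 0.5830
R = 1 / (1 − 0.5830) = 2.398
Css,max = 56.2 × 2.398 ≈ 135 mcg/L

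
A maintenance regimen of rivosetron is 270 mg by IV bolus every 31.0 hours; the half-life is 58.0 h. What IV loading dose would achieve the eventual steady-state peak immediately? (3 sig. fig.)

872 mg

k = ln 2 / 58.0 = 0.01195 h⁻¹
Accumulation ratio R = 1 / (1 − e^(−kτ)) = 1 / (1 − e^(−0.01195×31.0)) = 1 / (1 − 0.6904) = 3.230
Loading dose = maintenance dose × R = 270 × 3.230 ≈ 872 mg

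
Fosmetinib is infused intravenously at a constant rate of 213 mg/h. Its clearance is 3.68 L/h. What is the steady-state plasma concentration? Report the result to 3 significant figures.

Css = infusion rate / CL = 213 / 3.68 ≈ 57.9 mg/L

57.9 mg/L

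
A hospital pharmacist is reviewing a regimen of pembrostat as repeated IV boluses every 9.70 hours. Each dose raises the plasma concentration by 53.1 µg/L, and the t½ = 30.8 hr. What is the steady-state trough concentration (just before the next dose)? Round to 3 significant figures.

218 µg/L

k = ln 2 / 30.8 = 0.02250 hr⁻¹
Fraction remaining after one interval: e^(−kτ) = e^(−0.02250 × 9.70) = 0.8039
R = 1 / (1 − 0.8039) = 5.099
Css,max = 53.1 × 5.099 = 270.8 µg/L
Css,min = Css,max × e^(−kτ) = 270.8 × 0.8039 ≈ 218 µg/L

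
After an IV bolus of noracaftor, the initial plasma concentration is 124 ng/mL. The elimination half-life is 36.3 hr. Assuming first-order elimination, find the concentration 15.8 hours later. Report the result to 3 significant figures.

91.7 ng/mL

k = ln 2 / 36.3 = 0.01909 hr⁻¹
C(t) = C₀ e^(−kt) = 124 × e^(−0.01909 × 15.8) = 124 × e^(−0.3017) = 124 × 0.7396 ≈ 91.7 ng/mL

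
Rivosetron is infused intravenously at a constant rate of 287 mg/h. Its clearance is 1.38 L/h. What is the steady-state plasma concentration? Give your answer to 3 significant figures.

Css = infusion rate / CL = 287 / 1.38 ≈ 208 mg/L

208 mg/L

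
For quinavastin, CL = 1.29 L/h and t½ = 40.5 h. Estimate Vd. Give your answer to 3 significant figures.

k = ln 2 / t½ = ln 2 / 40.5 = 0.01711 h⁻¹
V = CL / k = 1.29 / 0.01711 ≈ 75.4 L

75.4 L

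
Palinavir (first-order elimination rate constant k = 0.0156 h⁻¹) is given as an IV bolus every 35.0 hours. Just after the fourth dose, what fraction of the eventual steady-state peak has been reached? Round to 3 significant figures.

0.887

f_n = 1 − e^(−nkτ) = 1 − e^(−4 × 0.01560 × 35.0) = 1 − e^(−2.184) = 1 − 0.1126 ≈ 0.887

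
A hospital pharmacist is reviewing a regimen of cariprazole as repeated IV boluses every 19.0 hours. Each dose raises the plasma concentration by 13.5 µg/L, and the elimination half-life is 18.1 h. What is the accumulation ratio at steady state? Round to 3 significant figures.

k = ln 2 / 18.1 = 0.03830 h⁻¹
Fraction remaining after one interval: e^(−kτ) = e^(−0.03830 × 19.0) = 0.4831
R = 1 / (1 − 0.4831) = 1 / 0.5169 ≈ 1.93

1.93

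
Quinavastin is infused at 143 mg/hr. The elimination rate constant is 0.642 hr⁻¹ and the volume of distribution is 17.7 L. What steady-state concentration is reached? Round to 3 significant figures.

CL = k · V = 0.642 × 17.7 = 11.36 L/hr
Css = rate / CL = 143 / 11.36 ≈ 12.6 µg/mL

12.6 µg/mL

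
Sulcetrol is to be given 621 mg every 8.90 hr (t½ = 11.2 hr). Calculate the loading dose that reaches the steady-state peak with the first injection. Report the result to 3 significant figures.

k = ln 2 / 11.2 = 0.06189 hr⁻¹
Accumulation ratio R = 1 / (1 − e^(−kτ)) = 1 / (1 − e^(−0.06189×8.90)) = 1 / (1 − 0.5765) = 2.361
Loading dose = maintenance dose × R = 621 × 2.361 ≈ 1470 mg

1470 mg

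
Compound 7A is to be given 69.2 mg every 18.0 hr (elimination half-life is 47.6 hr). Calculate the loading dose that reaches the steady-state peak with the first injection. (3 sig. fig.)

k = ln 2 / 47.6 = 0.01456 hr⁻¹
Accumulation ratio R = 1 / (1 − e^(−kτ)) = 1 / (1 − e^(−0.01456×18.0)) = 1 / (1 − 0.7694) = 4.337
Loading dose = maintenance dose × R = 69.2 × 4.337 ≈ 300 mg

300 mg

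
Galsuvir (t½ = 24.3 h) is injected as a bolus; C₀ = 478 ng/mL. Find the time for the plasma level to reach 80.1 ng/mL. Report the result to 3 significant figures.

k = ln 2 / 24.3 = 0.02852 h⁻¹
C(t) = C₀ e^(−kt)  ⇒  t = ln(C₀/C) / k
t = ln(478/80.1) / 0.02852 = 1.786 / 0.02852 ≈ 62.6 hours

62.6 hours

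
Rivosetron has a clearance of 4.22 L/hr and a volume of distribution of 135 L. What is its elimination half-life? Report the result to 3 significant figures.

k = CL / V = 4.22 / 135 = 0.03126 hr⁻¹
t½ = ln 2 / k = ln 2 / 0.03126 ≈ 22.2 hours

22.2 hours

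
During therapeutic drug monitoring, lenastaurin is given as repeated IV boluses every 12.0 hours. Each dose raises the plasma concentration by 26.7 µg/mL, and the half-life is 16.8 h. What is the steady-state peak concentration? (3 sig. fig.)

k = ln 2 / 16.8 = 0.04126 h⁻¹
Fraction remaining after one interval: e^(−kτ) = e^(−0.04126 × 12.0) = 0.6095
R = 1 / (1 − 0.6095) = 2.561
Css,max = 26.7 × 2.561 ≈ 68.4 µg/mL

68.4 µg/mL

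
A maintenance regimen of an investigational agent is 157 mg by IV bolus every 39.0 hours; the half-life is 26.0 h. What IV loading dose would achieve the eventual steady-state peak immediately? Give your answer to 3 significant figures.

243 mg

k = ln 2 / 26.0 = 0.02666 h⁻¹
Accumulation ratio R = 1 / (1 − e^(−kτ)) = 1 / (1 − e^(−0.02666×39.0)) = 1 / (1 − 0.3536) = 1.547
Loading dose = maintenance dose × R = 157 × 1.547 ≈ 243 mg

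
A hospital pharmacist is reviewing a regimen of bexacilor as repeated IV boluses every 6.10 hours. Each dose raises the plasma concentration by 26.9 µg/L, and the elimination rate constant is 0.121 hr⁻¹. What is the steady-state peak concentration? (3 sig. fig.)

51.5 µg/L

Fraction remaining after one interval: e^(−kτ) = e^(−0.1210 × 6.10) = 0.4780
R = 1 / (1 − 0.4780) = 1.916
Css,max = 26.9 × 1.916 ≈ 51.5 µg/L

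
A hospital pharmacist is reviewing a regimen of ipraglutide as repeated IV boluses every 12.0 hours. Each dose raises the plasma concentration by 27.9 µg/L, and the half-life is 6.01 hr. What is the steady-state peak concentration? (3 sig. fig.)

k = ln 2 / 6.01 = 0.1153 hr⁻¹
Fraction remaining after one interval: e^(−kτ) = e^(−0.1153 × 12.0) = 0.2506
R = 1 / (1 − 0.2506) = 1.334
Css,max = 27.9 × 1.334 ≈ 37.2 µg/L

37.2 µg/L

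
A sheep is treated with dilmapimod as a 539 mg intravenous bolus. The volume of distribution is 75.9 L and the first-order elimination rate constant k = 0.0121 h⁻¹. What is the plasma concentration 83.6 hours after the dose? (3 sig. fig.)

C₀ = dose / V = 539 / 75.9 = 7.101 mg/L
C(t) = C₀ e^(−kt) = 7.101 × e^(−0.01210 × 83.6) = 7.101 × e^(−1.012) = 7.101 × 0.3637 ≈ 2.58 mg/L

2.58 mg/L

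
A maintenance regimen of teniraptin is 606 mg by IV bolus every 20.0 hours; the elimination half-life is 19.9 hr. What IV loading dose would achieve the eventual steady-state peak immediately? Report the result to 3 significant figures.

k = ln 2 / 19.9 = 0.03483 hr⁻¹
Accumulation ratio R = 1 / (1 − e^(−kτ)) = 1 / (1 − e^(−0.03483×20.0)) = 1 / (1 − 0.4983) = 1.993
Loading dose = maintenance dose × R = 606 × 1.993 ≈ 1210 mg

1210 mg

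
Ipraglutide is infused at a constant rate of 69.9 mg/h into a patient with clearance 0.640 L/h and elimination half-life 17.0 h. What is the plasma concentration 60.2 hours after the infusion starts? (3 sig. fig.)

99.8 µg/mL

Css = rate / CL = 69.9 / 0.640 = 109.2 µg/mL
k = ln 2 / 17.0 = 0.04077 h⁻¹
C(t) = Css (1 − e^(−kt)) = 109.2 × (1 − e^(−2.455)) = 109.2 × 0.9141 ≈ 99.8 µg/mL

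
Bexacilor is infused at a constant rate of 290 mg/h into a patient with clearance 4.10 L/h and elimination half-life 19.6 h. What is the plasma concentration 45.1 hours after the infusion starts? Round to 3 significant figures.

Css = rate / CL = 290 / 4.10 = 70.73 µg/mL
k = ln 2 / 19.6 = 0.03536 h⁻¹
C(t) = Css (1 − e^(−kt)) = 70.73 × (1 − e^(−1.595)) = 70.73 × 0.7971 ≈ 56.4 µg/mL

56.4 µg/mL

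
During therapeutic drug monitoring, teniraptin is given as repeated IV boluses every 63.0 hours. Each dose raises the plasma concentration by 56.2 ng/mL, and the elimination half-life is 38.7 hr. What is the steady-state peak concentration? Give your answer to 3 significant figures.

83.1 ng/mL

k = ln 2 / 38.7 = 0.01791 hr⁻¹
Fraction remaining after one interval: e^(−kτ) = e^(−0.01791 × 63.0) = 0.3236
R = 1 / (1 − 0.3236) = 1.478
Css,max = 56.2 × 1.478 ≈ 83.1 ng/mL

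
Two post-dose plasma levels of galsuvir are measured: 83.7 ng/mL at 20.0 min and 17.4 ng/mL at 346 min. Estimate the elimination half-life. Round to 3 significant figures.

k = ln(C₁/C₂) / (t₂ − t₁) = ln(83.7/17.4) / (346 − 20.0)
  = 1.571 / 326.0 = 0.004818 min⁻¹
t½ = ln 2 / k = ln 2 / 0.004818 ≈ 144 minutes

144 minutes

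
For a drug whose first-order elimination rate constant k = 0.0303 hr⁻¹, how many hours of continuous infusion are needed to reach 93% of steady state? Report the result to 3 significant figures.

87.8 hours

f = 1 − e^(−kt)  ⇒  t = −ln(1 − f) / k
t = −ln(1 − 0.93) / 0.03030 = 2.659 / 0.03030 ≈ 87.8 hours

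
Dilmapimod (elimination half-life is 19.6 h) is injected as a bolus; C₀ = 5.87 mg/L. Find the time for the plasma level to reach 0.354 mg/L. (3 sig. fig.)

k = ln 2 / 19.6 = 0.03536 h⁻¹
C(t) = C₀ e^(−kt)  ⇒  t = ln(C₀/C) / k
t = ln(5.87/0.354) / 0.03536 = 2.808 / 0.03536 ≈ 79.4 hours

79.4 hours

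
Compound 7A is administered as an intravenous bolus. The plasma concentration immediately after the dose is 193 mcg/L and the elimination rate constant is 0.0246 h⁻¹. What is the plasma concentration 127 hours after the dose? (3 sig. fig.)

8.49 mcg/L

C(t) = C₀ e^(−kt) = 193 × e^(−0.02460 × 127) = 193 × e^(−3.124) = 193 × 0.04397 ≈ 8.49 mcg/L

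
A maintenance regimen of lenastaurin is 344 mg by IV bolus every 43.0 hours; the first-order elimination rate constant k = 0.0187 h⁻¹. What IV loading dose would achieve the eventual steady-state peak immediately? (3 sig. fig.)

623 mg

Accumulation ratio R = 1 / (1 − e^(−kτ)) = 1 / (1 − e^(−0.01870×43.0)) = 1 / (1 − 0.4475) = 1.810
Loading dose = maintenance dose × R = 344 × 1.810 ≈ 623 mg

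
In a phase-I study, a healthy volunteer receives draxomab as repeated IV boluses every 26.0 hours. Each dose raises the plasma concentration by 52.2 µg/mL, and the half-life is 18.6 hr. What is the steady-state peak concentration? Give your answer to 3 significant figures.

84.1 µg/mL

k = ln 2 / 18.6 = 0.03727 hr⁻¹
Fraction remaining after one interval: e^(−kτ) = e^(−0.03727 × 26.0) = 0.3795
R = 1 / (1 − 0.3795) = 1.612
Css,max = 52.2 × 1.612 ≈ 84.1 µg/mL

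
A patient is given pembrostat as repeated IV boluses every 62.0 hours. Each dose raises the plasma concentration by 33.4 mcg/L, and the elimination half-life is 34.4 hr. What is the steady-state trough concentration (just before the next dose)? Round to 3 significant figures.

13.4 mcg/L

k = ln 2 / 34.4 = 0.02015 hr⁻¹
Fraction remaining after one interval: e^(−kτ) = e^(−0.02015 × 62.0) = 0.2867
R = 1 / (1 − 0.2867) = 1.402
Css,max = 33.4 × 1.402 = 46.83 mcg/L
Css,min = Css,max × e^(−kτ) = 46.83 × 0.2867 ≈ 13.4 mcg/L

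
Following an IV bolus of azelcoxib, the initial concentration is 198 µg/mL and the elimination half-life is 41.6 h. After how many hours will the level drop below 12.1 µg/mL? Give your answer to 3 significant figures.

k = ln 2 / 41.6 = 0.01666 h⁻¹
C(t) = C₀ e^(−kt)  ⇒  t = ln(C₀/C) / k
t = ln(198/12.1) / 0.01666 = 2.795 / 0.01666 ≈ 168 hours

168 hours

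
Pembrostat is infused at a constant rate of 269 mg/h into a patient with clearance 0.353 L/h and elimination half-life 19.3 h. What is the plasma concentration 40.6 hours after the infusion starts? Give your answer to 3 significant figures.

585 µg/mL

Css = rate / CL = 269 / 0.353 = 762.0 µg/mL
k = ln 2 / 19.3 = 0.03591 h⁻¹
C(t) = Css (1 − e^(−kt)) = 762.0 × (1 − e^(−1.458)) = 762.0 × 0.7673 ≈ 585 µg/mL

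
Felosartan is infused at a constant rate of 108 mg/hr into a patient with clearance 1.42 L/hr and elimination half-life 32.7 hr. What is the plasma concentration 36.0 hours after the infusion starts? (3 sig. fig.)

Css = rate / CL = 108 / 1.42 = 76.06 mg/L
k = ln 2 / 32.7 = 0.02120 hr⁻¹
C(t) = Css (1 − e^(−kt)) = 76.06 × (1 − e^(−0.7631)) = 76.06 × 0.5338 ≈ 40.6 mg/L

40.6 mg/L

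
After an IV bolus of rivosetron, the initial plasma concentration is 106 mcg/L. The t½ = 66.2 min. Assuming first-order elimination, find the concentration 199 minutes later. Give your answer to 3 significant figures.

13.2 mcg/L

k = ln 2 / 66.2 = 0.01047 min⁻¹
C(t) = C₀ e^(−kt) = 106 × e^(−0.01047 × 199) = 106 × e^(−2.084) = 106 × 0.1245 ≈ 13.2 mcg/L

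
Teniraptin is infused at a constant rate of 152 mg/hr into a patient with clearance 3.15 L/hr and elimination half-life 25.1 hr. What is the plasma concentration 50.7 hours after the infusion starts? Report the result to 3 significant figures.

36.4 µg/mL

Css = rate / CL = 152 / 3.15 = 48.25 µg/mL
k = ln 2 / 25.1 = 0.02762 hr⁻¹
C(t) = Css (1 − e^(−kt)) = 48.25 × (1 − e^(−1.400)) = 48.25 × 0.7534 ≈ 36.4 µg/mL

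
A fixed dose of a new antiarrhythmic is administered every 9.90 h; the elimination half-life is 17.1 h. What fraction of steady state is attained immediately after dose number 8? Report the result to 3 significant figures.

k = ln 2 / 17.1 = 0.04053 h⁻¹
f_n = 1 − e^(−nkτ) = 1 − e^(−8 × 0.04053 × 9.90) = 1 − e^(−3.210) = 1 − 0.04034 ≈ 0.960

0.960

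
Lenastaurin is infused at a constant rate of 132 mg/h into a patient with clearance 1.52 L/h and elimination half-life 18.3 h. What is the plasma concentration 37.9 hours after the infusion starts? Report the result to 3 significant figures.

Css = rate / CL = 132 / 1.52 = 86.84 mg/L
k = ln 2 / 18.3 = 0.03788 h⁻¹
C(t) = Css (1 − e^(−kt)) = 86.84 × (1 − e^(−1.436)) = 86.84 × 0.7620 ≈ 66.2 mg/L

66.2 mg/L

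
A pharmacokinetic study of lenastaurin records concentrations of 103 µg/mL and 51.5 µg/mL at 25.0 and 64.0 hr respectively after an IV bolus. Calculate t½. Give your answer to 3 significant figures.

k = ln(C₁/C₂) / (t₂ − t₁) = ln(103/51.5) / (64.0 − 25.0)
  = 0.6931 / 39.00 = 0.01777 hr⁻¹
t½ = ln 2 / k = ln 2 / 0.01777 ≈ 39.0 hours

39.0 hours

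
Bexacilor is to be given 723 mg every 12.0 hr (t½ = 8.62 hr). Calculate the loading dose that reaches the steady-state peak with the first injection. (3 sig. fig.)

1170 mg

k = ln 2 / 8.62 = 0.08041 hr⁻¹
Accumulation ratio R = 1 / (1 − e^(−kτ)) = 1 / (1 − e^(−0.08041×12.0)) = 1 / (1 − 0.3810) = 1.616
Loading dose = maintenance dose × R = 723 × 1.616 ≈ 1170 mg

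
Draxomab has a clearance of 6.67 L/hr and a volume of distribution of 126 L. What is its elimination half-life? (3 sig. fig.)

k = CL / V = 6.67 / 126 = 0.05294 hr⁻¹
t½ = ln 2 / k = ln 2 / 0.05294 ≈ 13.1 hours

13.1 hours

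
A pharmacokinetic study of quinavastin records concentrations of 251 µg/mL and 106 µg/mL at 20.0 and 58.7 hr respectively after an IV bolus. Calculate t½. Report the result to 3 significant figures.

k = ln(C₁/C₂) / (t₂ − t₁) = ln(251/106) / (58.7 − 20.0)
  = 0.8620 / 38.70 = 0.02227 hr⁻¹
t½ = ln 2 / k = ln 2 / 0.02227 ≈ 31.1 hours

31.1 hours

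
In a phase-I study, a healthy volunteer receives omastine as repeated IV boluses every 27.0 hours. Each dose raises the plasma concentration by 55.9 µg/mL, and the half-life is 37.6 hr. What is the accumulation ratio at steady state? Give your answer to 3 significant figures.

k = ln 2 / 37.6 = 0.01843 hr⁻¹
Fraction remaining after one interval: e^(−kτ) = e^(−0.01843 × 27.0) = 0.6079
R = 1 / (1 − 0.6079) = 1 / 0.3921 ≈ 2.55

2.55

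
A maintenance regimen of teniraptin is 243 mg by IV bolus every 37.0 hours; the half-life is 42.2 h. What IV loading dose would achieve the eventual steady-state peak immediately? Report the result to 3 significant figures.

534 mg

k = ln 2 / 42.2 = 0.01643 h⁻¹
Accumulation ratio R = 1 / (1 − e^(−kτ)) = 1 / (1 − e^(−0.01643×37.0)) = 1 / (1 − 0.5446) = 2.196
Loading dose = maintenance dose × R = 243 × 2.196 ≈ 534 mg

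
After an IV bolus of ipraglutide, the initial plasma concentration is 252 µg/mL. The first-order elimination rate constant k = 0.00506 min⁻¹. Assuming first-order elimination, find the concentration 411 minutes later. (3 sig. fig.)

C(t) = C₀ e^(−kt) = 252 × e^(−0.005060 × 411) = 252 × e^(−2.080) = 252 × 0.1250 ≈ 31.5 µg/mL

31.5 µg/mL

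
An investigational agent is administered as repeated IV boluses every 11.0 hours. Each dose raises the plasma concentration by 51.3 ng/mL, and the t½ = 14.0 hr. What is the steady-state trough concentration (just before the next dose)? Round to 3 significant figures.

70.9 ng/mL

k = ln 2 / 14.0 = 0.04951 hr⁻¹
Fraction remaining after one interval: e^(−kτ) = e^(−0.04951 × 11.0) = 0.5801
R = 1 / (1 − 0.5801) = 2.381
Css,max = 51.3 × 2.381 = 122.2 ng/mL
Css,min = Css,max × e^(−kτ) = 122.2 × 0.5801 ≈ 70.9 ng/mL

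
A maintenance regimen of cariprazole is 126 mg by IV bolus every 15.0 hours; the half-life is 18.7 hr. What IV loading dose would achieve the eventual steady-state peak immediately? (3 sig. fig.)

k = ln 2 / 18.7 = 0.03707 hr⁻¹
Accumulation ratio R = 1 / (1 − e^(−kτ)) = 1 / (1 − e^(−0.03707×15.0)) = 1 / (1 − 0.5735) = 2.345
Loading dose = maintenance dose × R = 126 × 2.345 ≈ 295 mg

295 mg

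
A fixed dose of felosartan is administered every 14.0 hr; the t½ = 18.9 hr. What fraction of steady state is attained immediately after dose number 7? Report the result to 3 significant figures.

k = ln 2 / 18.9 = 0.03667 hr⁻¹
f_n = 1 − e^(−nkτ) = 1 − e^(−7 × 0.03667 × 14.0) = 1 − e^(−3.594) = 1 − 0.02749 ≈ 0.973

0.973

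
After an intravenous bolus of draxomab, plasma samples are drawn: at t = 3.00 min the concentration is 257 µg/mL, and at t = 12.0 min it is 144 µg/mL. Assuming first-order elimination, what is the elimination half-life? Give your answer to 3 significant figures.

10.8 minutes

k = ln(C₁/C₂) / (t₂ − t₁) = ln(257/144) / (12.0 − 3.00)
  = 0.5793 / 9.000 = 0.06436 min⁻¹
t½ = ln 2 / k = ln 2 / 0.06436 ≈ 10.8 minutes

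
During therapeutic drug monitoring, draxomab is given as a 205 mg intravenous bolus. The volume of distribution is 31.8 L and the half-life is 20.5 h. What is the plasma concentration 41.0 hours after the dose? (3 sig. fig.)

1.61 µg/mL

C₀ = dose / V = 205 / 31.8 = 6.447 µg/mL
k = ln 2 / 20.5 = 0.03381 h⁻¹
C(t) = C₀ e^(−kt) = 6.447 × e^(−0.03381 × 41.0) = 6.447 × e^(−1.386) = 6.447 × 0.2500 ≈ 1.61 µg/mL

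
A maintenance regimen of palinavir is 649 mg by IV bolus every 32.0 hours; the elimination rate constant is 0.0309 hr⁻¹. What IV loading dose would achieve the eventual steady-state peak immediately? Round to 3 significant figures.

Accumulation ratio R = 1 / (1 − e^(−kτ)) = 1 / (1 − e^(−0.03090×32.0)) = 1 / (1 − 0.3720) = 1.592
Loading dose = maintenance dose × R = 649 × 1.592 ≈ 1030 mg

1030 mg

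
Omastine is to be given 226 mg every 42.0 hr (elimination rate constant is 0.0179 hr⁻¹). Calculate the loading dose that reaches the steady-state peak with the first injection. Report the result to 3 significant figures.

428 mg

Accumulation ratio R = 1 / (1 − e^(−kτ)) = 1 / (1 − e^(−0.01790×42.0)) = 1 / (1 − 0.4715) = 1.892
Loading dose = maintenance dose × R = 226 × 1.892 ≈ 428 mg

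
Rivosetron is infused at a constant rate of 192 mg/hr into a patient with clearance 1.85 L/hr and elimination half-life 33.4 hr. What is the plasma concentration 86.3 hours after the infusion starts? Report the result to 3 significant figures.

86.5 µg/mL

Css = rate / CL = 192 / 1.85 = 103.8 µg/mL
k = ln 2 / 33.4 = 0.02075 hr⁻¹
C(t) = Css (1 − e^(−kt)) = 103.8 × (1 − e^(−1.791)) = 103.8 × 0.8332 ≈ 86.5 µg/mL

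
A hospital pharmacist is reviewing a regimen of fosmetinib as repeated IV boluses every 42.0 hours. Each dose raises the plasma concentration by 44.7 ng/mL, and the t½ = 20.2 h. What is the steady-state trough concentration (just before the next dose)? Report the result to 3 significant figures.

13.9 ng/mL

k = ln 2 / 20.2 = 0.03431 h⁻¹
Fraction remaining after one interval: e^(−kτ) = e^(−0.03431 × 42.0) = 0.2366
R = 1 / (1 − 0.2366) = 1.310
Css,max = 44.7 × 1.310 = 58.56 ng/mL
Css,min = Css,max × e^(−kτ) = 58.56 × 0.2366 ≈ 13.9 ng/mL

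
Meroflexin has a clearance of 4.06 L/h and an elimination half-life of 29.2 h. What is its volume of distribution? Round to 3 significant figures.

171 L

k = ln 2 / t½ = ln 2 / 29.2 = 0.02374 h⁻¹
V = CL / k = 4.06 / 0.02374 ≈ 171 L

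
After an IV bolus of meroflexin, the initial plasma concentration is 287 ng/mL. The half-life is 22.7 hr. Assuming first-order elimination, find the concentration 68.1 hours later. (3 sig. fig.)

k = ln 2 / 22.7 = 0.03054 hr⁻¹
68.1 hr is 3.000 half-lives, so C = 287 × (1/2)^3.000 = 287 × 0.1250 ≈ 35.9 ng/mL

35.9 ng/mL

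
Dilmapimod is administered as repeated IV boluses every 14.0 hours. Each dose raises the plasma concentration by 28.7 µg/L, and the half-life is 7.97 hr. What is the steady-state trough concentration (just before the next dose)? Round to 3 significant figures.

k = ln 2 / 7.97 = 0.08697 hr⁻¹
Fraction remaining after one interval: e^(−kτ) = e^(−0.08697 × 14.0) = 0.2959
R = 1 / (1 − 0.2959) = 1.420
Css,max = 28.7 × 1.420 = 40.76 µg/L
Css,min = Css,max × e^(−kτ) = 40.76 × 0.2959 ≈ 12.1 µg/L

12.1 µg/L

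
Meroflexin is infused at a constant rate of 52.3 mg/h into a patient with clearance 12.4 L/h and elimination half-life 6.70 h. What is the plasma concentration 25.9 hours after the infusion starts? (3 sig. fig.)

3.93 µg/mL

Css = rate / CL = 52.3 / 12.4 = 4.218 µg/mL
k = ln 2 / 6.70 = 0.1035 h⁻¹
C(t) = Css (1 − e^(−kt)) = 4.218 × (1 − e^(−2.679)) = 4.218 × 0.9314 ≈ 3.93 µg/mL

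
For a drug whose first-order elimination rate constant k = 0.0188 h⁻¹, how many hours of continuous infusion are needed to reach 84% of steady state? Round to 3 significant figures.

97.5 hours

f = 1 − e^(−kt)  ⇒  t = −ln(1 − f) / k
t = −ln(1 − 0.84) / 0.01880 = 1.833 / 0.01880 ≈ 97.5 hours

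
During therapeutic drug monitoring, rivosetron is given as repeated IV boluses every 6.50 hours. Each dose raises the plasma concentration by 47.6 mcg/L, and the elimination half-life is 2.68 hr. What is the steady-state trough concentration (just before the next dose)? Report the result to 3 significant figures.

k = ln 2 / 2.68 = 0.2586 hr⁻¹
Fraction remaining after one interval: e^(−kτ) = e^(−0.2586 × 6.50) = 0.1862
R = 1 / (1 − 0.1862) = 1.229
Css,max = 47.6 × 1.229 = 58.49 mcg/L
Css,min = Css,max × e^(−kτ) = 58.49 × 0.1862 ≈ 10.9 mcg/L

10.9 mcg/L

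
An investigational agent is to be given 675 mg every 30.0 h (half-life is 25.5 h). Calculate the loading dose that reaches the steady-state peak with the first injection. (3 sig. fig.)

k = ln 2 / 25.5 = 0.02718 h⁻¹
Accumulation ratio R = 1 / (1 − e^(−kτ)) = 1 / (1 − e^(−0.02718×30.0)) = 1 / (1 − 0.4424) = 1.794
Loading dose = maintenance dose × R = 675 × 1.794 ≈ 1210 mg

1210 mg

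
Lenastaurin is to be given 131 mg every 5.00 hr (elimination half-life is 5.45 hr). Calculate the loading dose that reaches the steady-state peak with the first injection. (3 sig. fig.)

k = ln 2 / 5.45 = 0.1272 hr⁻¹
Accumulation ratio R = 1 / (1 − e^(−kτ)) = 1 / (1 − e^(−0.1272×5.00)) = 1 / (1 − 0.5295) = 2.125
Loading dose = maintenance dose × R = 131 × 2.125 ≈ 278 mg

278 mg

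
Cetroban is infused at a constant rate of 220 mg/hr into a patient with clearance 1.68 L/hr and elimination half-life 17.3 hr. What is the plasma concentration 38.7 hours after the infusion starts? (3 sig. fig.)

Css = rate / CL = 220 / 1.68 = 131.0 µg/mL
k = ln 2 / 17.3 = 0.04007 hr⁻¹
C(t) = Css (1 − e^(−kt)) = 131.0 × (1 − e^(−1.551)) = 131.0 × 0.7879 ≈ 103 µg/mL

103 µg/mL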